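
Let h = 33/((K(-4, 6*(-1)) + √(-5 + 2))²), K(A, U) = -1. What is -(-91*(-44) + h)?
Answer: (-4004*√3 + 7975*I/2)/(√3 - I) ≈ -3999.9 - 7.1447*I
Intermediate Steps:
h = 33/(-1 + I*√3)² (h = 33/((-1 + √(-5 + 2))²) = 33/((-1 + √(-3))²) = 33/((-1 + I*√3)²) = 33/(-1 + I*√3)² ≈ -4.125 + 7.1447*I)
-(-91*(-44) + h) = -(-91*(-44) + 33/(1 - I*√3)²) = -(4004 + 33/(1 - I*√3)²) = -4004 - 33/(1 - I*√3)²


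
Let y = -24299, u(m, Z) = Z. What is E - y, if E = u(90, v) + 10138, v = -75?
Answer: 34362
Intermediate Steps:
E = 10063 (E = -75 + 10138 = 10063)
E - y = 10063 - 1*(-24299) = 10063 + 24299 = 34362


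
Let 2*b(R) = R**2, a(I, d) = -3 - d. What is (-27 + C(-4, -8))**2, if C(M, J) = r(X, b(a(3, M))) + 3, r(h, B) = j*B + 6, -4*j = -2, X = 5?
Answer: 5041/16 ≈ 315.06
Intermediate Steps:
j = 1/2 (j = -1/4*(-2) = 1/2 ≈ 0.50000)
b(R) = R**2/2
r(h, B) = 6 + B/2 (r(h, B) = B/2 + 6 = 6 + B/2)
C(M, J) = 9 + (-3 - M)**2/4 (C(M, J) = (6 + ((-3 - M)**2/2)/2) + 3 = (6 + (-3 - M)**2/4) + 3 = 9 + (-3 - M)**2/4)
(-27 + C(-4, -8))**2 = (-27 + (9 + (3 - 4)**2/4))**2 = (-27 + (9 + (1/4)*(-1)**2))**2 = (-27 + (9 + (1/4)*1))**2 = (-27 + (9 + 1/4))**2 = (-27 + 37/4)**2 = (-71/4)**2 = 5041/16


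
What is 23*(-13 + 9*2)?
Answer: 115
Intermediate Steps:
23*(-13 + 9*2) = 23*(-13 + 18) = 23*5 = 115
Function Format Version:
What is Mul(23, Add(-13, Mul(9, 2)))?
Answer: 115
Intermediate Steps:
Mul(23, Add(-13, Mul(9, 2))) = Mul(23, Add(-13, 18)) = Mul(23, 5) = 115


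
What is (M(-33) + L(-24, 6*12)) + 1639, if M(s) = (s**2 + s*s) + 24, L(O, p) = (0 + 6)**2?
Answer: 3877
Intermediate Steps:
L(O, p) = 36 (L(O, p) = 6**2 = 36)
M(s) = 24 + 2*s**2 (M(s) = (s**2 + s**2) + 24 = 2*s**2 + 24 = 24 + 2*s**2)
(M(-33) + L(-24, 6*12)) + 1639 = ((24 + 2*(-33)**2) + 36) + 1639 = ((24 + 2*1089) + 36) + 1639 = ((24 + 2178) + 36) + 1639 = (2202 + 36) + 1639 = 2238 + 1639 = 3877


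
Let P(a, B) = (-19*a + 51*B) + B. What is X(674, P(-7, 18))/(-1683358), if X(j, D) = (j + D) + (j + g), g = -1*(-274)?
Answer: -2691/1683358 ≈ -0.0015986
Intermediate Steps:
g = 274
P(a, B) = -19*a + 52*B
X(j, D) = 274 + D + 2*j (X(j, D) = (j + D) + (j + 274) = (D + j) + (274 + j) = 274 + D + 2*j)
X(674, P(-7, 18))/(-1683358) = (274 + (-19*(-7) + 52*18) + 2*674)/(-1683358) = (274 + (133 + 936) + 1348)*(-1/1683358) = (274 + 1069 + 1348)*(-1/1683358) = 2691*(-1/1683358) = -2691/1683358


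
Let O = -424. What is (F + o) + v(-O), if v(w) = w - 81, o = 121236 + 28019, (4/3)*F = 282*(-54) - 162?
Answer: 276111/2 ≈ 1.3806e+5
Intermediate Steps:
F = -23085/2 (F = 3*(282*(-54) - 162)/4 = 3*(-15228 - 162)/4 = (3/4)*(-15390) = -23085/2 ≈ -11543.)
o = 149255
v(w) = -81 + w
(F + o) + v(-O) = (-23085/2 + 149255) + (-81 - 1*(-424)) = 275425/2 + (-81 + 424) = 275425/2 + 343 = 276111/2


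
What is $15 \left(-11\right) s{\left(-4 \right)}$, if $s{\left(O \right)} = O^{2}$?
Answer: $-2640$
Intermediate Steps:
$15 \left(-11\right) s{\left(-4 \right)} = 15 \left(-11\right) \left(-4\right)^{2} = \left(-165\right) 16 = -2640$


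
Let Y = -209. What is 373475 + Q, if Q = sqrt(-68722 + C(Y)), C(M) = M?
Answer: 373475 + 9*I*sqrt(851) ≈ 3.7348e+5 + 262.55*I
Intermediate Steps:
Q = 9*I*sqrt(851) (Q = sqrt(-68722 - 209) = sqrt(-68931) = 9*I*sqrt(851) ≈ 262.55*I)
373475 + Q = 373475 + 9*I*sqrt(851)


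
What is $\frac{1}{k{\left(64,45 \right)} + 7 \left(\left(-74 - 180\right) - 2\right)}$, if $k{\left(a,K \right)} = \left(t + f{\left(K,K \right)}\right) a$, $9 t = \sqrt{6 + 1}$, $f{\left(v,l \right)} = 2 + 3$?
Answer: $- \frac{1863}{2741888} - \frac{9 \sqrt{7}}{2741888} \approx -0.00068814$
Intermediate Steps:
$f{\left(v,l \right)} = 5$
$t = \frac{\sqrt{7}}{9}$ ($t = \frac{\sqrt{6 + 1}}{9} = \frac{\sqrt{7}}{9} \approx 0.29397$)
$k{\left(a,K \right)} = a \left(5 + \frac{\sqrt{7}}{9}\right)$ ($k{\left(a,K \right)} = \left(\frac{\sqrt{7}}{9} + 5\right) a = \left(5 + \frac{\sqrt{7}}{9}\right) a = a \left(5 + \frac{\sqrt{7}}{9}\right)$)
$\frac{1}{k{\left(64,45 \right)} + 7 \left(\left(-74 - 180\right) - 2\right)} = \frac{1}{\frac{1}{9} \cdot 64 \left(45 + \sqrt{7}\right) + 7 \left(\left(-74 - 180\right) - 2\right)} = \frac{1}{\left(320 + \frac{64 \sqrt{7}}{9}\right) + 7 \left(-254 - 2\right)} = \frac{1}{\left(320 + \frac{64 \sqrt{7}}{9}\right) + 7 \left(-256\right)} = \frac{1}{\left(320 + \frac{64 \sqrt{7}}{9}\right) - 1792} = \frac{1}{-1472 + \frac{64 \sqrt{7}}{9}}$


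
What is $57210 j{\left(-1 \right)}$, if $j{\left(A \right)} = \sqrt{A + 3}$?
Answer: $57210 \sqrt{2} \approx 80907.0$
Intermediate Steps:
$j{\left(A \right)} = \sqrt{3 + A}$
$57210 j{\left(-1 \right)} = 57210 \sqrt{3 - 1} = 57210 \sqrt{2}$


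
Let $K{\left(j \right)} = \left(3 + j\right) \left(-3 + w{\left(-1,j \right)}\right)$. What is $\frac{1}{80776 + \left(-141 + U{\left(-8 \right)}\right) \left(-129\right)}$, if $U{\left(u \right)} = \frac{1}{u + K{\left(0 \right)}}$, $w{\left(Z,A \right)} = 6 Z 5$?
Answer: $\frac{107}{10589384} \approx 1.0104 \cdot 10^{-5}$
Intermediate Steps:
$w{\left(Z,A \right)} = 30 Z$
$K{\left(j \right)} = -99 - 33 j$ ($K{\left(j \right)} = \left(3 + j\right) \left(-3 + 30 \left(-1\right)\right) = \left(3 + j\right) \left(-3 - 30\right) = \left(3 + j\right) \left(-33\right) = -99 - 33 j$)
$U{\left(u \right)} = \frac{1}{-99 + u}$ ($U{\left(u \right)} = \frac{1}{u - 99} = \frac{1}{-99 + u}$)
$\frac{1}{80776 + \left(-141 + U{\left(-8 \right)}\right) \left(-129\right)} = \frac{1}{80776 + \left(-141 + \frac{1}{-99 - 8}\right) \left(-129\right)} = \frac{1}{80776 + \left(-141 + \frac{1}{-107}\right) \left(-129\right)} = \frac{1}{80776 + \left(-141 - \frac{1}{107}\right) \left(-129\right)} = \frac{1}{80776 - - \frac{1946352}{107}} = \frac{1}{80776 + \frac{1946352}{107}} = \frac{1}{\frac{10589384}{107}} = \frac{107}{10589384}$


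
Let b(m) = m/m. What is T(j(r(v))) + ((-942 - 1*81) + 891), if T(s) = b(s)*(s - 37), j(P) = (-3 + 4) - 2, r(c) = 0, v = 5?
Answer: -170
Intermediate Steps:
j(P) = -1 (j(P) = 1 - 2 = -1)
b(m) = 1
T(s) = -37 + s (T(s) = 1*(s - 37) = 1*(-37 + s) = -37 + s)
T(j(r(v))) + ((-942 - 1*81) + 891) = (-37 - 1) + ((-942 - 1*81) + 891) = -38 + ((-942 - 81) + 891) = -38 + (-1023 + 891) = -38 - 132 = -170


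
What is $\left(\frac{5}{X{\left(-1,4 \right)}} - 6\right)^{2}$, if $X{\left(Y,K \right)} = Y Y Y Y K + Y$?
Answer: $\frac{169}{9} \approx 18.778$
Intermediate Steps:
$X{\left(Y,K \right)} = Y + K Y^{4}$ ($X{\left(Y,K \right)} = Y^{2} Y Y K + Y = Y^{3} Y K + Y = Y^{4} K + Y = K Y^{4} + Y = Y + K Y^{4}$)
$\left(\frac{5}{X{\left(-1,4 \right)}} - 6\right)^{2} = \left(\frac{5}{-1 + 4 \left(-1\right)^{4}} - 6\right)^{2} = \left(\frac{5}{-1 + 4 \cdot 1} - 6\right)^{2} = \left(\frac{5}{-1 + 4} - 6\right)^{2} = \left(\frac{5}{3} - 6\right)^{2} = \left(- \frac{13}{3}\right)^{2} = \frac{169}{9}$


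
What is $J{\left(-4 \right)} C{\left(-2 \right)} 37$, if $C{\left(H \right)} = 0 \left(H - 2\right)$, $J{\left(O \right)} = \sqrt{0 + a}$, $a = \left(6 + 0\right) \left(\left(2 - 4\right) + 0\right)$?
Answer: $0$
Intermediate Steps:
$a = -12$ ($a = 6 \left(\left(2 - 4\right) + 0\right) = 6 \left(-2 + 0\right) = 6 \left(-2\right) = -12$)
$J{\left(O \right)} = 2 i \sqrt{3}$ ($J{\left(O \right)} = \sqrt{0 - 12} = \sqrt{-12} = 2 i \sqrt{3}$)
$C{\left(H \right)} = 0$ ($C{\left(H \right)} = 0 \left(-2 + H\right) = 0$)
$J{\left(-4 \right)} C{\left(-2 \right)} 37 = 2 i \sqrt{3} \cdot 0 \cdot 37 = 0 \cdot 37 = 0$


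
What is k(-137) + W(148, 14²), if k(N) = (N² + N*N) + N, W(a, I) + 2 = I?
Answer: 37595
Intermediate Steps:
W(a, I) = -2 + I
k(N) = N + 2*N² (k(N) = (N² + N²) + N = 2*N² + N = N + 2*N²)
k(-137) + W(148, 14²) = -137*(1 + 2*(-137)) + (-2 + 14²) = -137*(1 - 274) + (-2 + 196) = -137*(-273) + 194 = 37401 + 194 = 37595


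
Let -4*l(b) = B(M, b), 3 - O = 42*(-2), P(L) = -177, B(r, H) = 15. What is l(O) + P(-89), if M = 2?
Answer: -723/4 ≈ -180.75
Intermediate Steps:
O = 87 (O = 3 - 42*(-2) = 3 - 1*(-84) = 3 + 84 = 87)
l(b) = -15/4 (l(b) = -¼*15 = -15/4)
l(O) + P(-89) = -15/4 - 177 = -723/4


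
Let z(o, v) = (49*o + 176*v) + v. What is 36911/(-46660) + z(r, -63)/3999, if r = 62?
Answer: -526159669/186593340 ≈ -2.8198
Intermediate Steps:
z(o, v) = 49*o + 177*v
36911/(-46660) + z(r, -63)/3999 = 36911/(-46660) + (49*62 + 177*(-63))/3999 = 36911*(-1/46660) + (3038 - 11151)*(1/3999) = -36911/46660 - 8113*1/3999 = -36911/46660 - 8113/3999 = -526159669/186593340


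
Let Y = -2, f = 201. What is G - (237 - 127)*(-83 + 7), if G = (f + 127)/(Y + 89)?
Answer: 727648/87 ≈ 8363.8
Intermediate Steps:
G = 328/87 (G = (201 + 127)/(-2 + 89) = 328/87 ≈ 3.7701)
G - (237 - 127)*(-83 + 7) = 328/87 - (237 - 127)*(-83 + 7) = 328/87 - 110*(-76) = 328/87 - 1*(-8360) = 328/87 + 8360 = 727648/87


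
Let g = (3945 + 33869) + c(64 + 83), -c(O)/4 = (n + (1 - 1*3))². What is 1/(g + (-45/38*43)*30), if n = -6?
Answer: 19/684577 ≈ 2.7754e-5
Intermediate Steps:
c(O) = -256 (c(O) = -4*(-6 + (1 - 1*3))² = -4*(-6 + (1 - 3))² = -4*(-6 - 2)² = -4*(-8)² = -4*64 = -256)
g = 37558 (g = (3945 + 33869) - 256 = 37814 - 256 = 37558)
1/(g + (-45/38*43)*30) = 1/(37558 + (-45/38*43)*30) = 1/(37558 + (-45*1/38*43)*30) = 1/(37558 - 45/38*43*30) = 1/(37558 - 1935/38*30) = 1/(37558 - 29025/19) = 1/(684577/19) = 19/684577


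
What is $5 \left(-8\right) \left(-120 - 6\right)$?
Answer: $5040$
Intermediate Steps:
$5 \left(-8\right) \left(-120 - 6\right) = \left(-40\right) \left(-126\right) = 5040$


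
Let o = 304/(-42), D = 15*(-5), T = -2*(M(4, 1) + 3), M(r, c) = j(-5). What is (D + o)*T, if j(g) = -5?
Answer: -6908/21 ≈ -328.95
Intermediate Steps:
M(r, c) = -5
T = 4 (T = -2*(-5 + 3) = -2*(-2) = 4)
D = -75
o = -152/21 (o = 304*(-1/42) = -152/21 ≈ -7.2381)
(D + o)*T = (-75 - 152/21)*4 = -1727/21*4 = -6908/21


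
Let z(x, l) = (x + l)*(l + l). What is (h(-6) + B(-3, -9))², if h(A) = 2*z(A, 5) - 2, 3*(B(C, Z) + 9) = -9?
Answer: 1156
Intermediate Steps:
B(C, Z) = -12 (B(C, Z) = -9 + (⅓)*(-9) = -9 - 3 = -12)
z(x, l) = 2*l*(l + x) (z(x, l) = (l + x)*(2*l) = 2*l*(l + x))
h(A) = 98 + 20*A (h(A) = 2*(2*5*(5 + A)) - 2 = 2*(50 + 10*A) - 2 = (100 + 20*A) - 2 = 98 + 20*A)
(h(-6) + B(-3, -9))² = ((98 + 20*(-6)) - 12)² = ((98 - 120) - 12)² = (-22 - 12)² = (-34)² = 1156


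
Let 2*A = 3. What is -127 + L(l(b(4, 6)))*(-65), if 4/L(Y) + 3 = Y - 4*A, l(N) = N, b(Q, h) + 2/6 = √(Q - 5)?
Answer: -6067/61 + 180*I/61 ≈ -99.459 + 2.9508*I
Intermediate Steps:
b(Q, h) = -⅓ + √(-5 + Q) (b(Q, h) = -⅓ + √(Q - 5) = -⅓ + √(-5 + Q))
A = 3/2 (A = (½)*3 = 3/2 ≈ 1.5000)
L(Y) = 4/(-9 + Y) (L(Y) = 4/(-3 + (Y - 4*3/2)) = 4/(-3 + (Y - 6)) = 4/(-3 + (-6 + Y)) = 4/(-9 + Y))
-127 + L(l(b(4, 6)))*(-65) = -127 + (4/(-9 + (-⅓ + √(-5 + 4))))*(-65) = -127 + (4/(-9 + (-⅓ + √(-1))))*(-65) = -127 + (4/(-9 + (-⅓ + I)))*(-65) = -127 + (4/(-28/3 + I))*(-65) = -127 + (4*(9*(-28/3 - I)/793))*(-65) = -127 + (36*(-28/3 - I)/793)*(-65) = -127 - 180*(-28/3 - I)/61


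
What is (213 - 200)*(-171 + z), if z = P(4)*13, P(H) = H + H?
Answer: -871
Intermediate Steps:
P(H) = 2*H
z = 104 (z = (2*4)*13 = 8*13 = 104)
(213 - 200)*(-171 + z) = (213 - 200)*(-171 + 104) = 13*(-67) = -871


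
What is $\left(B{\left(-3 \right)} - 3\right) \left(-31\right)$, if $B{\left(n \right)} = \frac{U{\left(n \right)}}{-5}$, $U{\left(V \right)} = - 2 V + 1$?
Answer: $\frac{682}{5} \approx 136.4$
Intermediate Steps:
$U{\left(V \right)} = 1 - 2 V$
$B{\left(n \right)} = - \frac{1}{5} + \frac{2 n}{5}$ ($B{\left(n \right)} = \frac{1 - 2 n}{-5} = \left(1 - 2 n\right) \left(- \frac{1}{5}\right) = - \frac{1}{5} + \frac{2 n}{5}$)
$\left(B{\left(-3 \right)} - 3\right) \left(-31\right) = \left(\left(- \frac{1}{5} + \frac{2}{5} \left(-3\right)\right) - 3\right) \left(-31\right) = \left(\left(- \frac{1}{5} - \frac{6}{5}\right) - 3\right) \left(-31\right) = \left(- \frac{7}{5} - 3\right) \left(-31\right) = \left(- \frac{22}{5}\right) \left(-31\right) = \frac{682}{5}$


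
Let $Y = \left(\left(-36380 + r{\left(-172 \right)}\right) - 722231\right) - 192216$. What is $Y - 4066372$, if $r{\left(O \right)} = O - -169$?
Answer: $-5017202$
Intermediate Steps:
$r{\left(O \right)} = 169 + O$ ($r{\left(O \right)} = O + 169 = 169 + O$)
$Y = -950830$ ($Y = \left(\left(-36380 + \left(169 - 172\right)\right) - 722231\right) - 192216 = \left(\left(-36380 - 3\right) - 722231\right) - 192216 = \left(-36383 - 722231\right) - 192216 = -758614 - 192216 = -950830$)
$Y - 4066372 = -950830 - 4066372 = -5017202$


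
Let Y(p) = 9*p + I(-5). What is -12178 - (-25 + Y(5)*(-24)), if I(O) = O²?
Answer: -10473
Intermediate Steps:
Y(p) = 25 + 9*p (Y(p) = 9*p + (-5)² = 9*p + 25 = 25 + 9*p)
-12178 - (-25 + Y(5)*(-24)) = -12178 - (-25 + (25 + 9*5)*(-24)) = -12178 - (-25 + (25 + 45)*(-24)) = -12178 - (-25 + 70*(-24)) = -12178 - (-25 - 1680) = -12178 - 1*(-1705) = -12178 + 1705 = -10473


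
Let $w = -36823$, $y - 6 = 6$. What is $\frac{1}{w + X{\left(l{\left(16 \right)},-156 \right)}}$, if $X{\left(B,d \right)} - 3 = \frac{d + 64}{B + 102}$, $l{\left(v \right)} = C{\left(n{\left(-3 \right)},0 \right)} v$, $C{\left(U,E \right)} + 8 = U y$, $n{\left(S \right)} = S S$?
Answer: $- \frac{37}{1362342} \approx -2.7159 \cdot 10^{-5}$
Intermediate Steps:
$y = 12$ ($y = 6 + 6 = 12$)
$n{\left(S \right)} = S^{2}$
$C{\left(U,E \right)} = -8 + 12 U$ ($C{\left(U,E \right)} = -8 + U 12 = -8 + 12 U$)
$l{\left(v \right)} = 100 v$ ($l{\left(v \right)} = \left(-8 + 12 \left(-3\right)^{2}\right) v = \left(-8 + 12 \cdot 9\right) v = \left(-8 + 108\right) v = 100 v$)
$X{\left(B,d \right)} = 3 + \frac{64 + d}{102 + B}$ ($X{\left(B,d \right)} = 3 + \frac{d + 64}{B + 102} = 3 + \frac{64 + d}{102 + B}$)
$\frac{1}{w + X{\left(l{\left(16 \right)},-156 \right)}} = \frac{1}{-36823 + \frac{370 - 156 + 3 \cdot 100 \cdot 16}{102 + 100 \cdot 16}} = \frac{1}{-36823 + \frac{370 - 156 + 3 \cdot 1600}{102 + 1600}} = \frac{1}{-36823 + \frac{370 - 156 + 4800}{1702}} = \frac{1}{-36823 + \frac{1}{1702} \cdot 5014} = \frac{1}{-36823 + \frac{109}{37}} = \frac{1}{- \frac{1362342}{37}} = - \frac{37}{1362342}$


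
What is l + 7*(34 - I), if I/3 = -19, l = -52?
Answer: 585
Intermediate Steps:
I = -57 (I = 3*(-19) = -57)
l + 7*(34 - I) = -52 + 7*(34 - 1*(-57)) = -52 + 7*(34 + 57) = -52 + 7*91 = -52 + 637 = 585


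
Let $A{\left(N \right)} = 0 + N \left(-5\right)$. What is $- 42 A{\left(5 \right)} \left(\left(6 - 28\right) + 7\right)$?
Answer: $-15750$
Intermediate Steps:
$A{\left(N \right)} = - 5 N$ ($A{\left(N \right)} = 0 - 5 N = - 5 N$)
$- 42 A{\left(5 \right)} \left(\left(6 - 28\right) + 7\right) = - 42 \left(\left(-5\right) 5\right) \left(\left(6 - 28\right) + 7\right) = \left(-42\right) \left(-25\right) \left(-22 + 7\right) = 1050 \left(-15\right) = -15750$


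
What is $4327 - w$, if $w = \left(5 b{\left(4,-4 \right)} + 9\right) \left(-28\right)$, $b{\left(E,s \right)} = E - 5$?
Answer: $4439$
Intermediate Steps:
$b{\left(E,s \right)} = -5 + E$ ($b{\left(E,s \right)} = E - 5 = -5 + E$)
$w = -112$ ($w = \left(5 \left(-5 + 4\right) + 9\right) \left(-28\right) = \left(5 \left(-1\right) + 9\right) \left(-28\right) = \left(-5 + 9\right) \left(-28\right) = 4 \left(-28\right) = -112$)
$4327 - w = 4327 - -112 = 4327 + 112 = 4439$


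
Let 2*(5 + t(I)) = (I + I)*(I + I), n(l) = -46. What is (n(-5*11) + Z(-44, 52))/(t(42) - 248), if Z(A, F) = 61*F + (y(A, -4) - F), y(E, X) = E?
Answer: 606/655 ≈ 0.92519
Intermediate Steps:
t(I) = -5 + 2*I**2 (t(I) = -5 + ((I + I)*(I + I))/2 = -5 + ((2*I)*(2*I))/2 = -5 + (4*I**2)/2 = -5 + 2*I**2)
Z(A, F) = A + 60*F (Z(A, F) = 61*F + (A - F) = A + 60*F)
(n(-5*11) + Z(-44, 52))/(t(42) - 248) = (-46 + (-44 + 60*52))/((-5 + 2*42**2) - 248) = (-46 + (-44 + 3120))/((-5 + 2*1764) - 248) = (-46 + 3076)/((-5 + 3528) - 248) = 3030/(3523 - 248) = 3030/3275 = 3030*(1/3275) = 606/655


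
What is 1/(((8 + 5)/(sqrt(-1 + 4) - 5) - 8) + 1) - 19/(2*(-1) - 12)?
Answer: 12639/10066 + 13*sqrt(3)/2157 ≈ 1.2661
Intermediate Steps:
1/(((8 + 5)/(sqrt(-1 + 4) - 5) - 8) + 1) - 19/(2*(-1) - 12) = 1/((13/(sqrt(3) - 5) - 8) + 1) - 19/(-2 - 12) = 1/((13/(-5 + sqrt(3)) - 8) + 1) - 19/(-14) = 1/((-8 + 13/(-5 + sqrt(3))) + 1) - 19*(-1/14) = 1/(-7 + 13/(-5 + sqrt(3))) + 19/14 = 19/14 + 1/(-7 + 13/(-5 + sqrt(3)))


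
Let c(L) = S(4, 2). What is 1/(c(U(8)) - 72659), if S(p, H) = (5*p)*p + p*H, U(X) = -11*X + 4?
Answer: -1/72571 ≈ -1.3780e-5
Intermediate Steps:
U(X) = 4 - 11*X
S(p, H) = 5*p² + H*p
c(L) = 88 (c(L) = 4*(2 + 5*4) = 4*(2 + 20) = 4*22 = 88)
1/(c(U(8)) - 72659) = 1/(88 - 72659) = 1/(-72571) = -1/72571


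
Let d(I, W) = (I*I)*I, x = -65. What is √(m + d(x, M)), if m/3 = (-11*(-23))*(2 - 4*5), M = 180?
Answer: I*√288287 ≈ 536.92*I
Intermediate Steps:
d(I, W) = I³ (d(I, W) = I²*I = I³)
m = -13662 (m = 3*((-11*(-23))*(2 - 4*5)) = 3*(253*(2 - 20)) = 3*(253*(-18)) = 3*(-4554) = -13662)
√(m + d(x, M)) = √(-13662 + (-65)³) = √(-13662 - 274625) = √(-288287) = I*√288287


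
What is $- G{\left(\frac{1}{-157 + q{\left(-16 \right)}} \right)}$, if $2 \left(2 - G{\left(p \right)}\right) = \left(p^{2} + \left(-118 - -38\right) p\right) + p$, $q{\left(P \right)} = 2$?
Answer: $- \frac{41927}{24025} \approx -1.7451$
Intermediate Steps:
$G{\left(p \right)} = 2 - \frac{p^{2}}{2} + \frac{79 p}{2}$ ($G{\left(p \right)} = 2 - \frac{\left(p^{2} + \left(-118 - -38\right) p\right) + p}{2} = 2 - \frac{\left(p^{2} + \left(-118 + 38\right) p\right) + p}{2} = 2 - \frac{\left(p^{2} - 80 p\right) + p}{2} = 2 - \frac{p^{2} - 79 p}{2} = 2 - \left(\frac{p^{2}}{2} - \frac{79 p}{2}\right) = 2 - \frac{p^{2}}{2} + \frac{79 p}{2}$)
$- G{\left(\frac{1}{-157 + q{\left(-16 \right)}} \right)} = - (2 - \frac{\left(\frac{1}{-157 + 2}\right)^{2}}{2} + \frac{79}{2 \left(-157 + 2\right)}) = - (2 - \frac{\left(\frac{1}{-155}\right)^{2}}{2} + \frac{79}{2 \left(-155\right)}) = - (2 - \frac{\left(- \frac{1}{155}\right)^{2}}{2} + \frac{79}{2} \left(- \frac{1}{155}\right)) = - (2 - \frac{1}{48050} - \frac{79}{310}) = \left(-1\right) \frac{41927}{24025} = - \frac{41927}{24025}$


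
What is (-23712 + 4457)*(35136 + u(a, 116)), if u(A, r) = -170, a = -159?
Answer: -673270330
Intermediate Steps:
(-23712 + 4457)*(35136 + u(a, 116)) = (-23712 + 4457)*(35136 - 170) = -19255*34966 = -673270330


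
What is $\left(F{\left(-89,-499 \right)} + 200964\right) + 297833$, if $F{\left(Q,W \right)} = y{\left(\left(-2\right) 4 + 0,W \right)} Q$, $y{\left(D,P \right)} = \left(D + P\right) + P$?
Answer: $588331$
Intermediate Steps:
$y{\left(D,P \right)} = D + 2 P$
$F{\left(Q,W \right)} = Q \left(-8 + 2 W\right)$ ($F{\left(Q,W \right)} = \left(\left(\left(-2\right) 4 + 0\right) + 2 W\right) Q = \left(\left(-8 + 0\right) + 2 W\right) Q = \left(-8 + 2 W\right) Q = Q \left(-8 + 2 W\right)$)
$\left(F{\left(-89,-499 \right)} + 200964\right) + 297833 = \left(2 \left(-89\right) \left(-4 - 499\right) + 200964\right) + 297833 = \left(2 \left(-89\right) \left(-503\right) + 200964\right) + 297833 = \left(89534 + 200964\right) + 297833 = 290498 + 297833 = 588331$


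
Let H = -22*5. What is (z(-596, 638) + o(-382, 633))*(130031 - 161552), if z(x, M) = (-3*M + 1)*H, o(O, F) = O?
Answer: -6620923008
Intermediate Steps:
H = -110
z(x, M) = -110 + 330*M (z(x, M) = (-3*M + 1)*(-110) = (1 - 3*M)*(-110) = -110 + 330*M)
(z(-596, 638) + o(-382, 633))*(130031 - 161552) = ((-110 + 330*638) - 382)*(130031 - 161552) = ((-110 + 210540) - 382)*(-31521) = (210430 - 382)*(-31521) = 210048*(-31521) = -6620923008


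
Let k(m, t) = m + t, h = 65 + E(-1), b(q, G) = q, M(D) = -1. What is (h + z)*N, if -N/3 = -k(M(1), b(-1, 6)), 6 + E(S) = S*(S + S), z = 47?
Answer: -648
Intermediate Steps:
E(S) = -6 + 2*S² (E(S) = -6 + S*(S + S) = -6 + S*(2*S) = -6 + 2*S²)
h = 61 (h = 65 + (-6 + 2*(-1)²) = 65 + (-6 + 2*1) = 65 + (-6 + 2) = 65 - 4 = 61)
N = -6 (N = -(-3)*(-1 - 1) = -(-3)*(-2) = -3*2 = -6)
(h + z)*N = (61 + 47)*(-6) = 108*(-6) = -648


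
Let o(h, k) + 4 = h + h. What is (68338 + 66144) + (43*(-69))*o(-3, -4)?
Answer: 164152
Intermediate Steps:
o(h, k) = -4 + 2*h (o(h, k) = -4 + (h + h) = -4 + 2*h)
(68338 + 66144) + (43*(-69))*o(-3, -4) = (68338 + 66144) + (43*(-69))*(-4 + 2*(-3)) = 134482 - 2967*(-4 - 6) = 134482 - 2967*(-10) = 134482 + 29670 = 164152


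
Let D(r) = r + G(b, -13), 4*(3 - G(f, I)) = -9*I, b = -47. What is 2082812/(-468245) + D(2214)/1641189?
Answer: -4556351653959/1024638057740 ≈ -4.4468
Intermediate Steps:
G(f, I) = 3 + 9*I/4 (G(f, I) = 3 - (-9)*I/4 = 3 + 9*I/4)
D(r) = -105/4 + r (D(r) = r + (3 + (9/4)*(-13)) = r + (3 - 117/4) = r - 105/4 = -105/4 + r)
2082812/(-468245) + D(2214)/1641189 = 2082812/(-468245) + (-105/4 + 2214)/1641189 = 2082812*(-1/468245) + (8751/4)*(1/1641189) = -2082812/468245 + 2917/2188252 = -4556351653959/1024638057740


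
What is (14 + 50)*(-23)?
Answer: -1472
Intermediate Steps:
(14 + 50)*(-23) = 64*(-23) = -1472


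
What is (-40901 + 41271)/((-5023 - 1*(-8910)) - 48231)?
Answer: -185/22172 ≈ -0.0083439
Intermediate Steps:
(-40901 + 41271)/((-5023 - 1*(-8910)) - 48231) = 370/((-5023 + 8910) - 48231) = 370/(3887 - 48231) = 370/(-44344) = 370*(-1/44344) = -185/22172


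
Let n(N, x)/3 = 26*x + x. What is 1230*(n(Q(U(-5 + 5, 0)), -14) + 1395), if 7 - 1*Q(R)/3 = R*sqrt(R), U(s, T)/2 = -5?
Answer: 321030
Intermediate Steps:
U(s, T) = -10 (U(s, T) = 2*(-5) = -10)
Q(R) = 21 - 3*R**(3/2) (Q(R) = 21 - 3*R*sqrt(R) = 21 - 3*R**(3/2))
n(N, x) = 81*x (n(N, x) = 3*(26*x + x) = 3*(27*x) = 81*x)
1230*(n(Q(U(-5 + 5, 0)), -14) + 1395) = 1230*(81*(-14) + 1395) = 1230*(-1134 + 1395) = 1230*261 = 321030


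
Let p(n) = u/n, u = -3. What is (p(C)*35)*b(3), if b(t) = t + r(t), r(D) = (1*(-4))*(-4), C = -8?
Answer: 1995/8 ≈ 249.38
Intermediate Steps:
r(D) = 16 (r(D) = -4*(-4) = 16)
p(n) = -3/n
b(t) = 16 + t (b(t) = t + 16 = 16 + t)
(p(C)*35)*b(3) = (-3/(-8)*35)*(16 + 3) = (-3*(-1/8)*35)*19 = ((3/8)*35)*19 = (105/8)*19 = 1995/8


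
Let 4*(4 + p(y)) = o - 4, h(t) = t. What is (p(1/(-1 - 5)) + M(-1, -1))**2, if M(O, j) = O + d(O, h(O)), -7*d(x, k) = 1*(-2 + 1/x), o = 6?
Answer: 3249/196 ≈ 16.577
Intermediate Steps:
p(y) = -7/2 (p(y) = -4 + (6 - 4)/4 = -4 + (1/4)*2 = -4 + 1/2 = -7/2)
d(x, k) = 2/7 - 1/(7*x) (d(x, k) = -(-2 + 1/x)/7 = 2/7 - 1/(7*x))
M(O, j) = O + (-1 + 2*O)/(7*O)
(p(1/(-1 - 5)) + M(-1, -1))**2 = (-7/2 + (2/7 - 1 - 1/7/(-1)))**2 = (-7/2 + (2/7 - 1 - 1/7*(-1)))**2 = (-7/2 + (2/7 - 1 + 1/7))**2 = (-7/2 - 4/7)**2 = (-57/14)**2 = 3249/196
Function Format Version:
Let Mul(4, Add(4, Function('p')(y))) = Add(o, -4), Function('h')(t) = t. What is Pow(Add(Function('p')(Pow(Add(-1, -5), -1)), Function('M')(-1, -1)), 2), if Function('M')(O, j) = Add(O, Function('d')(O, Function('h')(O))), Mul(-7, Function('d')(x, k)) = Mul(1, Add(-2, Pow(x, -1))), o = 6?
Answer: Rational(3249, 196) ≈ 16.577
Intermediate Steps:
Function('p')(y) = Rational(-7, 2) (Function('p')(y) = Add(-4, Mul(Rational(1, 4), Add(6, -4))) = Add(-4, Mul(Rational(1, 4), 2)) = Add(-4, Rational(1, 2)) = Rational(-7, 2))
Function('d')(x, k) = Add(Rational(2, 7), Mul(Rational(-1, 7), Pow(x, -1))) (Function('d')(x, k) = Mul(Rational(-1, 7), Mul(1, Add(-2, Pow(x, -1)))) = Mul(Rational(-1, 7), Add(-2, Pow(x, -1))) = Add(Rational(2, 7), Mul(Rational(-1, 7), Pow(x, -1))))
Function('M')(O, j) = Add(O, Mul(Rational(1, 7), Pow(O, -1), Add(-1, Mul(2, O))))
Pow(Add(Function('p')(Pow(Add(-1, -5), -1)), Function('M')(-1, -1)), 2) = Pow(Add(Rational(-7, 2), Add(Rational(2, 7), -1, Mul(Rational(-1, 7), Pow(-1, -1)))), 2) = Pow(Add(Rational(-7, 2), Add(Rational(2, 7), -1, Mul(Rational(-1, 7), -1))), 2) = Pow(Add(Rational(-7, 2), Add(Rational(2, 7), -1, Rational(1, 7))), 2) = Pow(Add(Rational(-7, 2), Rational(-4, 7)), 2) = Pow(Rational(-57, 14), 2) = Rational(3249, 196)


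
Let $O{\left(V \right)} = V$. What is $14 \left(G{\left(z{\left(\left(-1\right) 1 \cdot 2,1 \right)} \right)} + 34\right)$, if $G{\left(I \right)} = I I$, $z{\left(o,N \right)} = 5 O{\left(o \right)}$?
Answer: $1876$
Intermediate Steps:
$z{\left(o,N \right)} = 5 o$
$G{\left(I \right)} = I^{2}$
$14 \left(G{\left(z{\left(\left(-1\right) 1 \cdot 2,1 \right)} \right)} + 34\right) = 14 \left(\left(5 \left(-1\right) 1 \cdot 2\right)^{2} + 34\right) = 14 \left(\left(5 \left(\left(-1\right) 2\right)\right)^{2} + 34\right) = 14 \left(\left(5 \left(-2\right)\right)^{2} + 34\right) = 14 \left(\left(-10\right)^{2} + 34\right) = 14 \left(100 + 34\right) = 14 \cdot 134 = 1876$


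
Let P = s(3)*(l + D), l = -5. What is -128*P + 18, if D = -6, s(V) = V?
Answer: 4242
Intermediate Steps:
P = -33 (P = 3*(-5 - 6) = 3*(-11) = -33)
-128*P + 18 = -128*(-33) + 18 = 4224 + 18 = 4242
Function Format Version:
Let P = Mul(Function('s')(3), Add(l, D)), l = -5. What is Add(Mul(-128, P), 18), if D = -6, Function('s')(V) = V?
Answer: 4242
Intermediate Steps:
P = -33 (P = Mul(3, Add(-5, -6)) = Mul(3, -11) = -33)
Add(Mul(-128, P), 18) = Add(Mul(-128, -33), 18) = Add(4224, 18) = 4242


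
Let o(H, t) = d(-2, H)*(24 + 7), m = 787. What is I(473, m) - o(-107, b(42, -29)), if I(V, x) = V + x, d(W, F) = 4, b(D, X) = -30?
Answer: 1136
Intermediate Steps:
o(H, t) = 124 (o(H, t) = 4*(24 + 7) = 4*31 = 124)
I(473, m) - o(-107, b(42, -29)) = (473 + 787) - 1*124 = 1260 - 124 = 1136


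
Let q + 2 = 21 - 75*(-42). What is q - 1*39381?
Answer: -36212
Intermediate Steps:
q = 3169 (q = -2 + (21 - 75*(-42)) = -2 + (21 + 3150) = -2 + 3171 = 3169)
q - 1*39381 = 3169 - 1*39381 = 3169 - 39381 = -36212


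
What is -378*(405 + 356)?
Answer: -287658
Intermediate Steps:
-378*(405 + 356) = -378*761 = -287658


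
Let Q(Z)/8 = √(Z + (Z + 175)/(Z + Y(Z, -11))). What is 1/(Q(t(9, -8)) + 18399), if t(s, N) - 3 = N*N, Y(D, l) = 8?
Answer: 1379925/25388902987 - 40*√15801/25388902987 ≈ 5.4153e-5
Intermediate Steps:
t(s, N) = 3 + N² (t(s, N) = 3 + N*N = 3 + N²)
Q(Z) = 8*√(Z + (175 + Z)/(8 + Z)) (Q(Z) = 8*√(Z + (Z + 175)/(Z + 8)) = 8*√(Z + (175 + Z)/(8 + Z)))
1/(Q(t(9, -8)) + 18399) = 1/(8*√((175 + (3 + (-8)²) + (3 + (-8)²)*(8 + (3 + (-8)²)))/(8 + (3 + (-8)²))) + 18399) = 1/(8*√((175 + (3 + 64) + (3 + 64)*(8 + (3 + 64)))/(8 + (3 + 64))) + 18399) = 1/(8*√((175 + 67 + 67*(8 + 67))/(8 + 67)) + 18399) = 1/(8*√((175 + 67 + 67*75)/75) + 18399) = 1/(8*√((175 + 67 + 5025)/75) + 18399) = 1/(8*√((1/75)*5267) + 18399) = 1/(8*√(5267/75) + 18399) = 1/(8*(√15801/15) + 18399) = 1/(8*√15801/15 + 18399) = 1/(18399 + 8*√15801/15)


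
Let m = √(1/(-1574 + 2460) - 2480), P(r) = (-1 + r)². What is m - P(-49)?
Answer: -2500 + I*√1946789194/886 ≈ -2500.0 + 49.8*I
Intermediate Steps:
m = I*√1946789194/886 (m = √(1/886 - 2480) = √(-2197279/886) = I*√1946789194/886 ≈ 49.8*I)
m - P(-49) = I*√1946789194/886 - (-1 - 49)² = I*√1946789194/886 - 1*(-50)² = I*√1946789194/886 - 1*2500 = I*√1946789194/886 - 2500 = -2500 + I*√1946789194/886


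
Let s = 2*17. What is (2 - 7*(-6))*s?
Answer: 1496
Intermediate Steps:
s = 34
(2 - 7*(-6))*s = (2 - 7*(-6))*34 = (2 + 42)*34 = 44*34 = 1496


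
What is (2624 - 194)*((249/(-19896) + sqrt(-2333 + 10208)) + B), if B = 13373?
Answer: 107757928395/3316 + 36450*sqrt(35) ≈ 3.2712e+7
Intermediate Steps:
(2624 - 194)*((249/(-19896) + sqrt(-2333 + 10208)) + B) = (2624 - 194)*((249/(-19896) + sqrt(-2333 + 10208)) + 13373) = 2430*((249*(-1/19896) + sqrt(7875)) + 13373) = 2430*((-83/6632 + 15*sqrt(35)) + 13373) = 2430*(88689653/6632 + 15*sqrt(35)) = 107757928395/3316 + 36450*sqrt(35)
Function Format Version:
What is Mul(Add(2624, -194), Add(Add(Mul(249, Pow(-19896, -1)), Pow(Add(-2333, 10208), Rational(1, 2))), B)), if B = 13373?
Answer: Add(Rational(107757928395, 3316), Mul(36450, Pow(35, Rational(1, 2)))) ≈ 3.2712e+7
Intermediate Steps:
Mul(Add(2624, -194), Add(Add(Mul(249, Pow(-19896, -1)), Pow(Add(-2333, 10208), Rational(1, 2))), B)) = Mul(Add(2624, -194), Add(Add(Mul(249, Pow(-19896, -1)), Pow(Add(-2333, 10208), Rational(1, 2))), 13373)) = Mul(2430, Add(Add(Mul(249, Rational(-1, 19896)), Pow(7875, Rational(1, 2))), 13373)) = Mul(2430, Add(Add(Rational(-83, 6632), Mul(15, Pow(35, Rational(1, 2)))), 13373)) = Mul(2430, Add(Rational(88689653, 6632), Mul(15, Pow(35, Rational(1, 2))))) = Add(Rational(107757928395, 3316), Mul(36450, Pow(35, Rational(1, 2))))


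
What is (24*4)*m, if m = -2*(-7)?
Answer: 1344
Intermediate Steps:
m = 14
(24*4)*m = (24*4)*14 = 96*14 = 1344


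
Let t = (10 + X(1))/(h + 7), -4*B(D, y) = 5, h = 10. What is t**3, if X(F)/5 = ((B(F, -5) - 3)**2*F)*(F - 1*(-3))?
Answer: 3274759125/314432 ≈ 10415.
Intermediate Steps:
B(D, y) = -5/4 (B(D, y) = -1/4*5 = -5/4)
X(F) = 1445*F*(3 + F)/16 (X(F) = 5*(((-5/4 - 3)**2*F)*(F - 1*(-3))) = 5*(((-17/4)**2*F)*(F + 3)) = 5*((289*F/16)*(3 + F)) = 5*(289*F*(3 + F)/16) = 1445*F*(3 + F)/16)
t = 1485/68 (t = (10 + (1445/16)*1*(3 + 1))/(10 + 7) = (10 + (1445/16)*1*4)/17 = (10 + 1445/4)*(1/17) = (1485/4)*(1/17) = 1485/68 ≈ 21.838)
t**3 = (1485/68)**3 = 3274759125/314432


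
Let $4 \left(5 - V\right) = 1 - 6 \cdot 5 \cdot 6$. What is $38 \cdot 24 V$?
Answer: $45372$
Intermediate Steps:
$V = \frac{199}{4}$ ($V = 5 - \frac{1 - 6 \cdot 5 \cdot 6}{4} = 5 - \frac{1 - 30 \cdot 6}{4} = 5 - \frac{1 - 180}{4} = 5 - - \frac{179}{4} = 5 + \frac{179}{4} = \frac{199}{4} \approx 49.75$)
$38 \cdot 24 V = 38 \cdot 24 \cdot \frac{199}{4} = 912 \cdot \frac{199}{4} = 45372$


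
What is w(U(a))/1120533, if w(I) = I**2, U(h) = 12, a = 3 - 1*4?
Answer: 48/373511 ≈ 0.00012851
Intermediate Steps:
a = -1 (a = 3 - 4 = -1)
w(U(a))/1120533 = 12**2/1120533 = 144*(1/1120533) = 48/373511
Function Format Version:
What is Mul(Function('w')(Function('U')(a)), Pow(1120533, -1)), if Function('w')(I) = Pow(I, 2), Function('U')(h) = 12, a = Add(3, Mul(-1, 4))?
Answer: Rational(48, 373511) ≈ 0.00012851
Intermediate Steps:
a = -1 (a = Add(3, -4) = -1)
Mul(Function('w')(Function('U')(a)), Pow(1120533, -1)) = Mul(Pow(12, 2), Pow(1120533, -1)) = Mul(144, Rational(1, 1120533)) = Rational(48, 373511)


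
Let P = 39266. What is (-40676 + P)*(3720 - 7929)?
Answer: 5934690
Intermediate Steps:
(-40676 + P)*(3720 - 7929) = (-40676 + 39266)*(3720 - 7929) = -1410*(-4209) = 5934690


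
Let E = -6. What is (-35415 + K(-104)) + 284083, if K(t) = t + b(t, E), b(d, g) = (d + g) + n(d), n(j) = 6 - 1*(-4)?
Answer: 248464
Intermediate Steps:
n(j) = 10 (n(j) = 6 + 4 = 10)
b(d, g) = 10 + d + g (b(d, g) = (d + g) + 10 = 10 + d + g)
K(t) = 4 + 2*t (K(t) = t + (10 + t - 6) = t + (4 + t) = 4 + 2*t)
(-35415 + K(-104)) + 284083 = (-35415 + (4 + 2*(-104))) + 284083 = (-35415 + (4 - 208)) + 284083 = (-35415 - 204) + 284083 = -35619 + 284083 = 248464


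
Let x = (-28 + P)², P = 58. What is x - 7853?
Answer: -6953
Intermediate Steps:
x = 900 (x = (-28 + 58)² = 30² = 900)
x - 7853 = 900 - 7853 = -6953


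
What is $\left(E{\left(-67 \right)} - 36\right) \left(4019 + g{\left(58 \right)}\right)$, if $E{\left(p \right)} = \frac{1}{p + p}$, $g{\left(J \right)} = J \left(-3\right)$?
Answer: $- \frac{18552125}{134} \approx -1.3845 \cdot 10^{5}$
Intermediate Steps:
$g{\left(J \right)} = - 3 J$
$E{\left(p \right)} = \frac{1}{2 p}$
$\left(E{\left(-67 \right)} - 36\right) \left(4019 + g{\left(58 \right)}\right) = \left(\frac{1}{2 \left(-67\right)} - 36\right) \left(4019 - 174\right) = \left(\frac{1}{2} \left(- \frac{1}{67}\right) - 36\right) \left(4019 - 174\right) = \left(- \frac{1}{134} - 36\right) 3845 = \left(- \frac{4825}{134}\right) 3845 = - \frac{18552125}{134}$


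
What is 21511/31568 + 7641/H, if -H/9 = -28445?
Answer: 638681627/897951760 ≈ 0.71126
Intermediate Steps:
H = 256005 (H = -9*(-28445) = 256005)
21511/31568 + 7641/H = 21511/31568 + 7641/256005 = 21511*(1/31568) + 7641*(1/256005) = 21511/31568 + 849/28445 = 638681627/897951760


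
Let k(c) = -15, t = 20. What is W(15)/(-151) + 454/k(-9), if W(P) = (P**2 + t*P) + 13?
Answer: -76624/2265 ≈ -33.830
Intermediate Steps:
W(P) = 13 + P**2 + 20*P (W(P) = (P**2 + 20*P) + 13 = 13 + P**2 + 20*P)
W(15)/(-151) + 454/k(-9) = (13 + 15**2 + 20*15)/(-151) + 454/(-15) = (13 + 225 + 300)*(-1/151) + 454*(-1/15) = 538*(-1/151) - 454/15 = -538/151 - 454/15 = -76624/2265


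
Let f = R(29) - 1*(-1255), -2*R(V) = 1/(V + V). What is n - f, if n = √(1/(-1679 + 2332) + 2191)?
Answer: -145579/116 + 2*√233565693/653 ≈ -1208.2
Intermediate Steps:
R(V) = -1/(4*V) (R(V) = -1/(2*(V + V)) = -1/(2*V)/2 = -1/(4*V))
f = 145579/116 (f = -¼/29 - 1*(-1255) = -¼*1/29 + 1255 = -1/116 + 1255 = 145579/116 ≈ 1255.0)
n = 2*√233565693/653 (n = √(1/653 + 2191) = √(1430724/653) = 2*√233565693/653 ≈ 46.808)
n - f = 2*√233565693/653 - 1*145579/116 = 2*√233565693/653 - 145579/116 = -145579/116 + 2*√233565693/653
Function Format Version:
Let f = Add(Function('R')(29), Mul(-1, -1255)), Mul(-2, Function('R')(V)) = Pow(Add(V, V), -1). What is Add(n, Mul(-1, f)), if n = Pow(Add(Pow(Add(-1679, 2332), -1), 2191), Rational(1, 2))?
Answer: Add(Rational(-145579, 116), Mul(Rational(2, 653), Pow(233565693, Rational(1, 2)))) ≈ -1208.2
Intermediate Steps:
Function('R')(V) = Mul(Rational(-1, 4), Pow(V, -1)) (Function('R')(V) = Mul(Rational(-1, 2), Pow(Add(V, V), -1)) = Mul(Rational(-1, 2), Pow(Mul(2, V), -1)) = Mul(Rational(-1, 2), Mul(Rational(1, 2), Pow(V, -1))) = Mul(Rational(-1, 4), Pow(V, -1)))
f = Rational(145579, 116) (f = Add(Mul(Rational(-1, 4), Pow(29, -1)), Mul(-1, -1255)) = Add(Mul(Rational(-1, 4), Rational(1, 29)), 1255) = Add(Rational(-1, 116), 1255) = Rational(145579, 116) ≈ 1255.0)
n = Mul(Rational(2, 653), Pow(233565693, Rational(1, 2))) (n = Pow(Add(Pow(653, -1), 2191), Rational(1, 2)) = Pow(Add(Rational(1, 653), 2191), Rational(1, 2)) = Pow(Rational(1430724, 653), Rational(1, 2)) = Mul(Rational(2, 653), Pow(233565693, Rational(1, 2))) ≈ 46.808)
Add(n, Mul(-1, f)) = Add(Mul(Rational(2, 653), Pow(233565693, Rational(1, 2))), Mul(-1, Rational(145579, 116))) = Add(Mul(Rational(2, 653), Pow(233565693, Rational(1, 2))), Rational(-145579, 116)) = Add(Rational(-145579, 116), Mul(Rational(2, 653), Pow(233565693, Rational(1, 2))))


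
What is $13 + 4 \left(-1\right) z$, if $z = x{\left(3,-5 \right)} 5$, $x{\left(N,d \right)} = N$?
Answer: $-47$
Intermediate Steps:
$z = 15$ ($z = 3 \cdot 5 = 15$)
$13 + 4 \left(-1\right) z = 13 + 4 \left(-1\right) 15 = 13 - 60 = -47$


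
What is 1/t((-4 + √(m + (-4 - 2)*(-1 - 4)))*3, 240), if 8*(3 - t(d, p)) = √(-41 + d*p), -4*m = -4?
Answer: -671424/3841391 - 138240*√31/3841391 - 27976*√(-2921 + 720*√31)/3841391 - 5760*√31*√(-2921 + 720*√31)/3841391 ≈ -0.89070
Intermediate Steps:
m = 1 (m = -¼*(-4) = 1)
t(d, p) = 3 - √(-41 + d*p)/8
1/t((-4 + √(m + (-4 - 2)*(-1 - 4)))*3, 240) = 1/(3 - √(-41 + ((-4 + √(1 + (-4 - 2)*(-1 - 4)))*3)*240)/8) = 1/(3 - √(-41 + ((-4 + √(1 - 6*(-5)))*3)*240)/8) = 1/(3 - √(-41 + ((-4 + √(1 + 30))*3)*240)/8) = 1/(3 - √(-41 + ((-4 + √31)*3)*240)/8) = 1/(3 - √(-41 + (-12 + 3*√31)*240)/8) = 1/(3 - √(-41 + (-2880 + 720*√31))/8) = 1/(3 - √(-2921 + 720*√31)/8)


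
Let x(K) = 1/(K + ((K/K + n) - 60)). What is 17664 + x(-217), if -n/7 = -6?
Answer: 4133375/234 ≈ 17664.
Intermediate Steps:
n = 42 (n = -7*(-6) = 42)
x(K) = 1/(-17 + K) (x(K) = 1/(K + ((K/K + 42) - 60)) = 1/(K + ((1 + 42) - 60)) = 1/(K + (43 - 60)) = 1/(K - 17) = 1/(-17 + K))
17664 + x(-217) = 17664 + 1/(-17 - 217) = 17664 + 1/(-234) = 17664 - 1/234 = 4133375/234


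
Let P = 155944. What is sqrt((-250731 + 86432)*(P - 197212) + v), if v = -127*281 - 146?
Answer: 17*sqrt(23461091) ≈ 82342.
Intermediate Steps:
v = -35833 (v = -35687 - 146 = -35833)
sqrt((-250731 + 86432)*(P - 197212) + v) = sqrt((-250731 + 86432)*(155944 - 197212) - 35833) = sqrt(-164299*(-41268) - 35833) = sqrt(6780291132 - 35833) = sqrt(6780255299) = 17*sqrt(23461091)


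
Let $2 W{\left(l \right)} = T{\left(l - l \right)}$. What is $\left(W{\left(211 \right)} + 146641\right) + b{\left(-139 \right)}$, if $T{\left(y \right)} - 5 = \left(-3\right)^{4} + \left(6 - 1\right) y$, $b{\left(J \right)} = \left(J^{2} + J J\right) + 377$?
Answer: $185703$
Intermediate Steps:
$b{\left(J \right)} = 377 + 2 J^{2}$ ($b{\left(J \right)} = \left(J^{2} + J^{2}\right) + 377 = 2 J^{2} + 377 = 377 + 2 J^{2}$)
$T{\left(y \right)} = 86 + 5 y$ ($T{\left(y \right)} = 5 + \left(\left(-3\right)^{4} + \left(6 - 1\right) y\right) = 5 + \left(81 + 5 y\right) = 86 + 5 y$)
$W{\left(l \right)} = 43$ ($W{\left(l \right)} = \frac{86 + 5 \left(l - l\right)}{2} = \frac{86 + 5 \cdot 0}{2} = \frac{86 + 0}{2} = \frac{1}{2} \cdot 86 = 43$)
$\left(W{\left(211 \right)} + 146641\right) + b{\left(-139 \right)} = \left(43 + 146641\right) + \left(377 + 2 \left(-139\right)^{2}\right) = 146684 + \left(377 + 2 \cdot 19321\right) = 146684 + \left(377 + 38642\right) = 146684 + 39019 = 185703$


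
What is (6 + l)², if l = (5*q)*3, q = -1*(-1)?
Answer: 441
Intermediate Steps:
q = 1
l = 15 (l = (5*1)*3 = 5*3 = 15)
(6 + l)² = (6 + 15)² = 21² = 441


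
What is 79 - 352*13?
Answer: -4497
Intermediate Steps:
79 - 352*13 = 79 - 88*52 = 79 - 4576 = -4497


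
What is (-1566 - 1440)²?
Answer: 9036036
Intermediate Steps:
(-1566 - 1440)² = (-3006)² = 9036036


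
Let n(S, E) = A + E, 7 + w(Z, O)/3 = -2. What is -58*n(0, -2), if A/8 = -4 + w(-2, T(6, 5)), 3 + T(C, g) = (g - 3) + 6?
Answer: 14500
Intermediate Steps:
T(C, g) = g (T(C, g) = -3 + ((g - 3) + 6) = -3 + ((-3 + g) + 6) = -3 + (3 + g) = g)
w(Z, O) = -27 (w(Z, O) = -21 + 3*(-2) = -21 - 6 = -27)
A = -248 (A = 8*(-4 - 27) = 8*(-31) = -248)
n(S, E) = -248 + E
-58*n(0, -2) = -58*(-248 - 2) = -58*(-250) = 14500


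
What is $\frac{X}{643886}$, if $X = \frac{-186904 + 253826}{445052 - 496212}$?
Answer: $- \frac{33461}{16470603880} \approx -2.0316 \cdot 10^{-6}$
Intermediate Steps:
$X = - \frac{33461}{25580}$ ($X = \frac{66922}{-51160} = 66922 \left(- \frac{1}{51160}\right) = - \frac{33461}{25580} \approx -1.3081$)
$\frac{X}{643886} = - \frac{33461}{25580 \cdot 643886} = \left(- \frac{33461}{25580}\right) \frac{1}{643886} = - \frac{33461}{16470603880}$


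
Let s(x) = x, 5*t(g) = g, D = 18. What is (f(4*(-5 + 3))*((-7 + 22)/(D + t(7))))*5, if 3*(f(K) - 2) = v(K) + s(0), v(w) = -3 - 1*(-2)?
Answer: 625/97 ≈ 6.4433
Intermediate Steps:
t(g) = g/5
v(w) = -1 (v(w) = -3 + 2 = -1)
f(K) = 5/3 (f(K) = 2 + (-1 + 0)/3 = 2 + (⅓)*(-1) = 2 - ⅓ = 5/3)
(f(4*(-5 + 3))*((-7 + 22)/(D + t(7))))*5 = (5*((-7 + 22)/(18 + (⅕)*7))/3)*5 = (5*(15/(18 + 7/5))/3)*5 = (5*(15/(97/5))/3)*5 = (5*(15*(5/97))/3)*5 = ((5/3)*(75/97))*5 = (125/97)*5 = 625/97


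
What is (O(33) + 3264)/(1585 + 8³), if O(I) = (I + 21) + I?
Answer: 1117/699 ≈ 1.5980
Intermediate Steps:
O(I) = 21 + 2*I (O(I) = (21 + I) + I = 21 + 2*I)
(O(33) + 3264)/(1585 + 8³) = ((21 + 2*33) + 3264)/(1585 + 8³) = ((21 + 66) + 3264)/(1585 + 512) = (87 + 3264)/2097 = 3351*(1/2097) = 1117/699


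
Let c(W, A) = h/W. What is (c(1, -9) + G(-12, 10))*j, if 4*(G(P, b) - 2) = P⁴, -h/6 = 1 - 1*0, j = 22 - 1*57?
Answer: -181300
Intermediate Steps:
j = -35 (j = 22 - 57 = -35)
h = -6 (h = -6*(1 - 1*0) = -6*(1 + 0) = -6*1 = -6)
c(W, A) = -6/W
G(P, b) = 2 + P⁴/4
(c(1, -9) + G(-12, 10))*j = (-6/1 + (2 + (¼)*(-12)⁴))*(-35) = (-6*1 + (2 + (¼)*20736))*(-35) = (-6 + (2 + 5184))*(-35) = (-6 + 5186)*(-35) = 5180*(-35) = -181300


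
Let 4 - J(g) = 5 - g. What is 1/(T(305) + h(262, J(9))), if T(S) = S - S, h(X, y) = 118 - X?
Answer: -1/144 ≈ -0.0069444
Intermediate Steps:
J(g) = -1 + g (J(g) = 4 - (5 - g) = 4 + (-5 + g) = -1 + g)
T(S) = 0
1/(T(305) + h(262, J(9))) = 1/(0 + (118 - 1*262)) = 1/(0 + (118 - 262)) = 1/(0 - 144) = 1/(-144) = -1/144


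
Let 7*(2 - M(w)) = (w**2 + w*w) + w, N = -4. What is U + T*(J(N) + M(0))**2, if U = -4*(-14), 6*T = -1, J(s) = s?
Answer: 166/3 ≈ 55.333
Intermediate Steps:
M(w) = 2 - 2*w**2/7 - w/7 (M(w) = 2 - ((w**2 + w*w) + w)/7 = 2 - ((w**2 + w**2) + w)/7 = 2 - (2*w**2 + w)/7 = 2 - (w + 2*w**2)/7 = 2 + (-2*w**2/7 - w/7) = 2 - 2*w**2/7 - w/7)
T = -1/6 (T = (1/6)*(-1) = -1/6 ≈ -0.16667)
U = 56
U + T*(J(N) + M(0))**2 = 56 - (-4 + (2 - 2/7*0**2 - 1/7*0))**2/6 = 56 - (-4 + (2 - 2/7*0 + 0))**2/6 = 56 - (-4 + (2 + 0 + 0))**2/6 = 56 - (-4 + 2)**2/6 = 56 - 1/6*(-2)**2 = 56 - 1/6*4 = 56 - 2/3 = 166/3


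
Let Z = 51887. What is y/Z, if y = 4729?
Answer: 4729/51887 ≈ 0.091140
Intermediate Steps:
y/Z = 4729/51887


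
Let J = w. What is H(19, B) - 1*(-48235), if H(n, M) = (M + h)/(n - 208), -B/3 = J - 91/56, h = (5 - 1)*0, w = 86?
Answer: 2701235/56 ≈ 48236.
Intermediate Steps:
J = 86
h = 0 (h = 4*0 = 0)
B = -2025/8 (B = -3*(86 - 91/56) = -3*(86 - 1*13/8) = -3*(86 - 13/8) = -3*675/8 = -2025/8 ≈ -253.13)
H(n, M) = M/(-208 + n) (H(n, M) = (M + 0)/(n - 208) = M/(-208 + n))
H(19, B) - 1*(-48235) = -2025/(8*(-208 + 19)) - 1*(-48235) = -2025/8/(-189) + 48235 = -2025/8*(-1/189) + 48235 = 75/56 + 48235 = 2701235/56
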